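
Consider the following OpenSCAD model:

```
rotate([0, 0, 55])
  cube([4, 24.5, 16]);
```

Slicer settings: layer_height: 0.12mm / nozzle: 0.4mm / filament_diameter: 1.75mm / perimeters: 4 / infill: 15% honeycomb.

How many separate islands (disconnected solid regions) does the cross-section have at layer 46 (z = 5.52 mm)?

1

At z = 5.52 mm: the cube is present — its section is the full 4×24.5 rectangle; (rotated 55° about Z; rotation is an isometry so areas/perimeters/island counts are preserved). Overall, the cross-section is a single solid region. Island count = 1.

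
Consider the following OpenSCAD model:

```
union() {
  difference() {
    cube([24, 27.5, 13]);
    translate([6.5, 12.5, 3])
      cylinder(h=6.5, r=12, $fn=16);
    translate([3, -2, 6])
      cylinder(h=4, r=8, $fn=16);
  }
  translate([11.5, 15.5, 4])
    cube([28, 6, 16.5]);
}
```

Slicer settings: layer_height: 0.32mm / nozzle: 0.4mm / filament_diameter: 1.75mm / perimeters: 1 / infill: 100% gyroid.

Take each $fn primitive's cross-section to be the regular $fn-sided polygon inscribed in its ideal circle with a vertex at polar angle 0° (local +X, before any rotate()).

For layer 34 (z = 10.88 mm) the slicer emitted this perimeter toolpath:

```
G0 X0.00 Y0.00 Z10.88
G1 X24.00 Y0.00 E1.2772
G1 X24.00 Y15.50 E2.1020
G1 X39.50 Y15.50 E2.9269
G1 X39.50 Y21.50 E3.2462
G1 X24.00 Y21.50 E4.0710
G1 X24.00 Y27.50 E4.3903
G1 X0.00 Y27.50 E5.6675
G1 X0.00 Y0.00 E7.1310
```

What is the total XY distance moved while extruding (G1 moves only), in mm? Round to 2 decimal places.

Sum the Euclidean lengths of each G1 segment: total = 134.00 mm.

134.00 mm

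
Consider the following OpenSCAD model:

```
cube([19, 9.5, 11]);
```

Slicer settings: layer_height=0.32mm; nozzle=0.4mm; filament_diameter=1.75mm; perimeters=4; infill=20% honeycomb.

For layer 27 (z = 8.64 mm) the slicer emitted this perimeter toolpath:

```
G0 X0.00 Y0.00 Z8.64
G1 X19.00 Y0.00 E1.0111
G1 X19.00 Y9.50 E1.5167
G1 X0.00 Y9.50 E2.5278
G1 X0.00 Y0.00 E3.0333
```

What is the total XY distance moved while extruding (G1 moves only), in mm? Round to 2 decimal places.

Sum the Euclidean lengths of each G1 segment: total = 57.00 mm.

57.00 mm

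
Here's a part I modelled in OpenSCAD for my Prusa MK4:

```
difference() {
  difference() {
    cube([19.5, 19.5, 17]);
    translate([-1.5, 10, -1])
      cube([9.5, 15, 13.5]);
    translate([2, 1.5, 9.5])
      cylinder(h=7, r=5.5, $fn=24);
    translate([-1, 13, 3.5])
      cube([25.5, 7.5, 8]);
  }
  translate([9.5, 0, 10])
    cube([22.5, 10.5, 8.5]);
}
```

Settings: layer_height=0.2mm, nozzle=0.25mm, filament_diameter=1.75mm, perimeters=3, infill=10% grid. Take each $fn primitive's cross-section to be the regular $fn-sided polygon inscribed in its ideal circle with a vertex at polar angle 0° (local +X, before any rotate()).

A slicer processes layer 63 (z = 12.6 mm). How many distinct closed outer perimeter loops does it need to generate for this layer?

At z = 12.6 mm: the cube is present — its section is the full 19.5×19.5 rectangle; the cube at (-1.5, 10) is not intersected at this z (z outside [-1, 12.5]); the cylinder at (2, 1.5): section is a regular 24-gon, circumradius r=5.5; the cube at (-1, 13) does not reach this height (z outside [3.5, 11.5]); Subtracting the remaining from the first: starting from the 19.5×19.5 cube, the r=5.5 cylinder at (2, 1.5) partially overlaps it — only the 45.28 mm² overlap (of its 93.95 mm²) is removed, clipping the outline — 1 connected region; the cube at (9.5, 0) is present — its section is the full 22.5×10.5 rectangle; Taking the first minus the rest: starting from the result so far, the 22.5×10.5 cube at (9.5, 0) partially overlaps it — only the 105.00 mm² overlap (of its 236.25 mm²) is removed, clipping the outline — 1 connected region. The result has 1 disconnected region.

1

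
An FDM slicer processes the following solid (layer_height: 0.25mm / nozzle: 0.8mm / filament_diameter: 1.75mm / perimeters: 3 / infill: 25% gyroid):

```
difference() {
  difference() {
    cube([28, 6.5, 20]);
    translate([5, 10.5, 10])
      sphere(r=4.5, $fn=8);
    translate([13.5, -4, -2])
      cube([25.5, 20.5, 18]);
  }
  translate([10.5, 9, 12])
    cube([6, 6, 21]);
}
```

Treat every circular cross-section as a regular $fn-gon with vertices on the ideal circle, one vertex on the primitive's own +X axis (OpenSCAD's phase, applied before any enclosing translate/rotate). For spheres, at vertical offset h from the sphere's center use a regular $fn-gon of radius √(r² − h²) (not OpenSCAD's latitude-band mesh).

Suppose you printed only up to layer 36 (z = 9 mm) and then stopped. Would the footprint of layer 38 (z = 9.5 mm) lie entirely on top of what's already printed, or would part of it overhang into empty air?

entirely on top

Compare the two slices. At z = 9: the cube (footprint 28×6.5) is included at this height (area 182.00 mm²); the r=4.5 sphere at (5, 10.5) slices to a regular 8-gon of circumradius 4.387 (√(r²−h²) with h=1 from center) (area = (8/2)·4.387²·sin(360°/8) = 54.45 mm²); the cube at (13.5, -4) is present — its section is the full 25.5×20.5 rectangle (area 522.75 mm²); Taking the first minus the rest: starting from the 28×6.5 cube (182.00 mm²), the r=4.5 sphere at (5, 10.5) partially overlaps it — only the 0.36 mm² overlap (of its 54.45 mm²) is removed, clipping the outline; the 25.5×20.5 cube at (13.5, -4) partially overlaps it — only the 94.25 mm² overlap (of its 522.75 mm²) is removed, clipping the outline — area = 87.39 mm²; the cube at (10.5, 9) is not intersected at this z (z outside [12, 33]); After the difference (first − rest): none of the subtracted shapes is present at this height, so the result so far is unchanged — area = 87.39 mm². At z = 9.5: the cube (footprint 28×6.5) is included at this height (area 182.00 mm²); the r=4.5 sphere at (5, 10.5) slices to a regular 8-gon of circumradius 4.472 (√(r²−h²) with h=0.5 from center) (area = (8/2)·4.472²·sin(360°/8) = 56.57 mm²); the 25.5×20.5 cube at (13.5, -4) contributes its full rectangle (area 522.75 mm²); Subtracting the remaining from the first: starting from the 28×6.5 cube (182.00 mm²), the r=4.5 sphere at (5, 10.5) partially overlaps it — only the 0.54 mm² overlap (of its 56.57 mm²) is removed, clipping the outline; the 25.5×20.5 cube at (13.5, -4) partially overlaps it — only the 94.25 mm² overlap (of its 522.75 mm²) is removed, clipping the outline — area = 87.21 mm²; the cube at (10.5, 9) is not intersected at this z (z outside [12, 33]); Subtracting the remaining from the first: none of the subtracted shapes is present at this height, so the result so far is unchanged — area = 87.21 mm². Checking containment: the cross-section at z = 9.5 is a subset of the cross-section at z = 9.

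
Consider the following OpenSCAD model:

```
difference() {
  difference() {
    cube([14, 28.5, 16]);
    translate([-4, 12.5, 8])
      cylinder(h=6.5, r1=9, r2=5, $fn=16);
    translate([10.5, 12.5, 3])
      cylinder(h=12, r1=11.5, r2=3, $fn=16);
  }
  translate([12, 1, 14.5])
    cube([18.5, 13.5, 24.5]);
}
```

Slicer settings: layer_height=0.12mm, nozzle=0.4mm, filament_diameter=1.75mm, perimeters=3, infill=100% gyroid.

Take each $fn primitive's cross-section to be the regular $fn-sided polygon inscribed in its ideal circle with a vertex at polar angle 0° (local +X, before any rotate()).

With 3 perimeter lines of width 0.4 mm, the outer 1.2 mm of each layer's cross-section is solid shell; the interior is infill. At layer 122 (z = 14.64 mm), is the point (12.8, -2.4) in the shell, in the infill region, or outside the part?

At z = 14.64 mm: the 14×28.5 cube contributes its full rectangle; the cone at (-4, 12.5) does not reach this height (z outside [8, 14.5]); the cone at (10.5, 12.5) contributes a regular 16-gon of circumradius 3.255 (interpolated between r1=11.5 and r2=3 at t=0.970); After the difference (first − rest): starting from the 14×28.5 cube, the cone at (10.5, 12.5) lies wholly inside it (removes its full 32.44 mm² and its 20.32 mm outline becomes a hole wall) — 1 connected region with 1 hole; the cube at (12, 1) (footprint 18.5×13.5) is included at this height; After the difference (first − rest): starting from that combined region, the 18.5×13.5 cube at (12, 1) partially overlaps it — only the 20.56 mm² overlap (of its 249.75 mm²) is removed, clipping the outline — 1 connected region. Overall, the cross-section is a single solid region. The nearest boundary edge runs (14.00, 0.00)→(0.00, 0.00); distance from the point to it = 2.40 mm. The point is not inside any of the regions above, so it lies outside the cross-section (2.40 mm from the nearest boundary).

outside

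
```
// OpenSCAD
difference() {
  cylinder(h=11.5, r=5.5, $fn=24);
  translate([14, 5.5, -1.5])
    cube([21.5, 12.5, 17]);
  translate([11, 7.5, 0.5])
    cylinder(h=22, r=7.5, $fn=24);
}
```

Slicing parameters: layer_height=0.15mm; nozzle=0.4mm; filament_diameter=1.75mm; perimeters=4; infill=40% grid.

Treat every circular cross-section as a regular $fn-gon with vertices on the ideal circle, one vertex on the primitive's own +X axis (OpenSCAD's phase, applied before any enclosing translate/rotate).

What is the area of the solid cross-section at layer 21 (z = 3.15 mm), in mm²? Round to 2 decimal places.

At z = 3.15 mm: the r=5.5 cylinder gives a regular 24-gon of circumradius 5.5 (constant along its height) (area = (24/2)·5.500²·sin(360°/24) = 93.95 mm²); the 21.5×12.5 cube at (14, 5.5) contributes its full rectangle (area 268.75 mm²); the r=7.5 cylinder at (11, 7.5) contributes a regular 24-gon of circumradius 7.5 (area = (24/2)·7.500²·sin(360°/24) = 174.70 mm²); Subtracting the remaining from the first: starting from the r=5.5 cylinder (93.95 mm²), the 21.5×12.5 cube at (14, 5.5) misses the remaining region (no effect); the r=7.5 cylinder at (11, 7.5) misses the remaining region (no effect) — area = 93.95 mm². Overall, the cross-section is a single solid region. Net area = 93.95 mm².

93.95 mm²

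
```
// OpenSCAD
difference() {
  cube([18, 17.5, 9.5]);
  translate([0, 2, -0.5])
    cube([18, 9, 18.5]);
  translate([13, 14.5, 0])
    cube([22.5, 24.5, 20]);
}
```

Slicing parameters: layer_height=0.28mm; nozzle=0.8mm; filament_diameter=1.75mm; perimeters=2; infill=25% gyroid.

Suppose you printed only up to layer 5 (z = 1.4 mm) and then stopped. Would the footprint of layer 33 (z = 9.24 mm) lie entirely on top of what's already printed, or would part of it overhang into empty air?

Compare the two slices. At z = 1.4: the cube is present — its section is the full 18×17.5 rectangle (area 315.00 mm²); the cube at (0, 2) (footprint 18×9) is included at this height (area 162.00 mm²); the cube at (13, 14.5) (footprint 22.5×24.5) is included at this height (area 551.25 mm²); Taking the first minus the rest: starting from the 18×17.5 cube (315.00 mm²), the 18×9 cube at (0, 2) lies inside it touching the edge (removes its full 162.00 mm²); the 22.5×24.5 cube at (13, 14.5) partially overlaps it — only the 15.00 mm² overlap (of its 551.25 mm²) is removed, clipping the outline — area = 138.00 mm². At z = 9.24: the cube is present — its section is the full 18×17.5 rectangle (area 315.00 mm²); the cube at (0, 2) (footprint 18×9) is included at this height (area 162.00 mm²); the 22.5×24.5 cube at (13, 14.5) contributes its full rectangle (area 551.25 mm²); Subtracting the remaining from the first: starting from the 18×17.5 cube (315.00 mm²), the 18×9 cube at (0, 2) lies inside it touching the edge (removes its full 162.00 mm²); the 22.5×24.5 cube at (13, 14.5) partially overlaps it — only the 15.00 mm² overlap (of its 551.25 mm²) is removed, clipping the outline — area = 138.00 mm². Checking containment: the cross-section at z = 9.24 is a subset of the cross-section at z = 1.4.

entirely on top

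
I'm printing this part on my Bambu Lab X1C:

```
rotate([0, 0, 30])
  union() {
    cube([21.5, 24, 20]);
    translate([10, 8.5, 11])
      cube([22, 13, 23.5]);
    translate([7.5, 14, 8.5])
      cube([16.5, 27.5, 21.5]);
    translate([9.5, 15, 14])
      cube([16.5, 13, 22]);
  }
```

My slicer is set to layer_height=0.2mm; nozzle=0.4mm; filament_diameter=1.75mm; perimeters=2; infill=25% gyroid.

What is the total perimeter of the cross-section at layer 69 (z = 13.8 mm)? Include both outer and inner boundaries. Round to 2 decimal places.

147.00 mm

At z = 13.8 mm: the cube is present — its section is the full 21.5×24 rectangle (perimeter 91.00 mm); the cube at (10, 8.5) (footprint 22×13) is included at this height (perimeter 70.00 mm); the cube at (7.5, 14) is present — its section is the full 16.5×27.5 rectangle (perimeter 88.00 mm); the cube at (9.5, 15) does not reach this height (z outside [14, 36]); Combining (union): the regions partially overlap (shared area 308.25 mm²), so the edge portions inside another operand are dropped and the merged outline is re-measured after clipping — boundary = 147.00 mm; (whole slice rotated 30° about Z — lengths, areas and connectivity unchanged). Overall, the cross-section is a single solid region. Total boundary length (outer) = 147.00 mm.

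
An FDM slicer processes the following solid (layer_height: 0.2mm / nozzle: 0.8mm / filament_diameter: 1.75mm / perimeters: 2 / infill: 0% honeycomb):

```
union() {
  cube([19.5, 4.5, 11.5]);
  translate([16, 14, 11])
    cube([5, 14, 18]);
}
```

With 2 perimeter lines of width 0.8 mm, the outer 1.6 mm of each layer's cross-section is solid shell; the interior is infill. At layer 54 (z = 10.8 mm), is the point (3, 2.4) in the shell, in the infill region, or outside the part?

infill

At z = 10.8 mm: the cube (footprint 19.5×4.5) is included at this height; the cube at (16, 14) is not intersected at this z (z outside [11, 29]); Merging all regions: only the 19.5×4.5 cube is present, so the union is just that shape — 1 connected region. Overall, the cross-section is a single solid region. The nearest boundary edge runs (19.50, 4.50)→(0.00, 4.50); distance from the point to it = 2.10 mm. The point is inside the cross-section and 2.10 mm from the nearest boundary — more than the 1.6 mm shell width (2 × 0.8), so it's in the infill interior.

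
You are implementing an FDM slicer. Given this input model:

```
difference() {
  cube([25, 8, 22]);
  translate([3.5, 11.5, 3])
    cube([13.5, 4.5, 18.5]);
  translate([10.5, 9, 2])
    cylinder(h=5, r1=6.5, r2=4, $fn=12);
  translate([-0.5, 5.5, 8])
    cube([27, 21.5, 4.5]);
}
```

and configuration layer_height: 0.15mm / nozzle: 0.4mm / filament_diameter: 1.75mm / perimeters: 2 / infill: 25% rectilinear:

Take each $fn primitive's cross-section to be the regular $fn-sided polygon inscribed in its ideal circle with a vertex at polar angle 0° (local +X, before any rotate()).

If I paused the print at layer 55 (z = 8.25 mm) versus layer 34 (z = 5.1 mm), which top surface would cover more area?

layer 34 (z = 5.1 mm)

Layer 55 (z = 8.25): the cube (footprint 25×8) is included at this height (area 200.00 mm²); the 13.5×4.5 cube at (3.5, 11.5) contributes its full rectangle (area 60.75 mm²); the cone at (10.5, 9) is absent (z outside [2, 7]); the cube at (-0.5, 5.5) is present — its section is the full 27×21.5 rectangle (area 580.50 mm²); After the difference (first − rest): starting from the 25×8 cube (200.00 mm²), the 13.5×4.5 cube at (3.5, 11.5) misses the remaining region (no effect); the 27×21.5 cube at (-0.5, 5.5) partially overlaps it — only the 62.50 mm² overlap (of its 580.50 mm²) is removed, clipping the outline — area = 137.50 mm². So its area = 137.50 mm². Layer 34 (z = 5.1): the 25×8 cube contributes its full rectangle (area 200.00 mm²); the cube at (3.5, 11.5) (footprint 13.5×4.5) is included at this height (area 60.75 mm²); the cone at (10.5, 9) (r1=6.5→r2=4) has section circumradius 4.950 here — a regular 12-gon (area = (12/2)·4.950²·sin(360°/12) = 73.51 mm²); the cube at (-0.5, 5.5) does not reach this height (z outside [8, 12.5]); After the difference (first − rest): starting from the 25×8 cube (200.00 mm²), the 13.5×4.5 cube at (3.5, 11.5) misses the remaining region (no effect); the cone at (10.5, 9) partially overlaps it — only the 27.12 mm² overlap (of its 73.51 mm²) is removed, clipping the outline — area = 172.88 mm². So its area = 172.88 mm². Layer 34 is larger (172.88 vs 137.50 mm²).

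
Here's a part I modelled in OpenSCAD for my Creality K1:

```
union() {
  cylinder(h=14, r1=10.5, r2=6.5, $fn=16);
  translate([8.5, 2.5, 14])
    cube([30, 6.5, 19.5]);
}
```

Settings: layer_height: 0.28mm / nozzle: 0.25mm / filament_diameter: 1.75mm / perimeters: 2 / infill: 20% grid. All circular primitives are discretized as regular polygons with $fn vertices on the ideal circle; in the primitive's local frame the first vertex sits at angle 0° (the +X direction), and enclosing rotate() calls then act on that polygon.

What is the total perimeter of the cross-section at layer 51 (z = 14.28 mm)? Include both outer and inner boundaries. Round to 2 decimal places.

73.00 mm

At z = 14.28 mm: the cone does not reach this height (z outside [0, 14]); the cube at (8.5, 2.5) is present — its section is the full 30×6.5 rectangle (perimeter 73.00 mm); Taking the union: only the 30×6.5 cube at (8.5, 2.5) is present, so the union is just that shape — boundary = 73.00 mm. Overall, the cross-section is a single solid region. Total boundary length (outer) = 73.00 mm.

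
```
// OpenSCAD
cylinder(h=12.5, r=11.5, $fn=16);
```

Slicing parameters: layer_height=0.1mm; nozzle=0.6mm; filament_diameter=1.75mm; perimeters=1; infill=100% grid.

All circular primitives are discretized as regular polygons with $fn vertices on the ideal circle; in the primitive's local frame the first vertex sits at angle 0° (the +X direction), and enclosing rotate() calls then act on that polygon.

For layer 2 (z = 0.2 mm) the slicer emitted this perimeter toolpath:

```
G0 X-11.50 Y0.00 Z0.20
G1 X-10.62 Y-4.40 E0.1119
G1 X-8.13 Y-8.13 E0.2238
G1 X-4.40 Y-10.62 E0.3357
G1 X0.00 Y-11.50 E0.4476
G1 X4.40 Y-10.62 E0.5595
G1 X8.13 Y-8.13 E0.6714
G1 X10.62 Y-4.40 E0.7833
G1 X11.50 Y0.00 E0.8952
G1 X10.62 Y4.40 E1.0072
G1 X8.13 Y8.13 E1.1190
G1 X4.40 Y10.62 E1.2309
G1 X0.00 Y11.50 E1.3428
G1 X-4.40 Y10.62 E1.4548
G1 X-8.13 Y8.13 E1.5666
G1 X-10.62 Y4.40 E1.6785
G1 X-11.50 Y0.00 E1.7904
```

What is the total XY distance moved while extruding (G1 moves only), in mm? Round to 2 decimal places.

71.78 mm

Sum the Euclidean lengths of each G1 segment: total = 71.78 mm.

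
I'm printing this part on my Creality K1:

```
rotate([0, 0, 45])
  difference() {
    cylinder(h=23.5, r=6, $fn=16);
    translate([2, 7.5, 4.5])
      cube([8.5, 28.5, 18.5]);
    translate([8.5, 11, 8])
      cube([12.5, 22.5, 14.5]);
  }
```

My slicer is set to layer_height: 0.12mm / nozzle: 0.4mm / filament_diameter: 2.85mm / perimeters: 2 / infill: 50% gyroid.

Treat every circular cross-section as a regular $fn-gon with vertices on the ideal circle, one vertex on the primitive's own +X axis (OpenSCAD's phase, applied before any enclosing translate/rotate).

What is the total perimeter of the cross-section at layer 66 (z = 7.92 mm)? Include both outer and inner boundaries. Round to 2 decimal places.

37.46 mm

At z = 7.92 mm: the cylinder: section is a regular 16-gon, circumradius r=6 (perimeter = 2·16·6.000·sin(180°/16) = 37.46 mm); the 8.5×28.5 cube at (2, 7.5) contributes its full rectangle (perimeter 74.00 mm); the cube at (8.5, 11) is not intersected at this z (z outside [8, 22.5]); After the difference (first − rest): starting from the r=6 cylinder, the 8.5×28.5 cube at (2, 7.5) misses the remaining region (no effect) — boundary = 37.46 mm; (whole slice rotated 45° about Z — lengths, areas and connectivity unchanged). Overall, the cross-section is a single solid region. Total boundary length (outer) = 37.46 mm.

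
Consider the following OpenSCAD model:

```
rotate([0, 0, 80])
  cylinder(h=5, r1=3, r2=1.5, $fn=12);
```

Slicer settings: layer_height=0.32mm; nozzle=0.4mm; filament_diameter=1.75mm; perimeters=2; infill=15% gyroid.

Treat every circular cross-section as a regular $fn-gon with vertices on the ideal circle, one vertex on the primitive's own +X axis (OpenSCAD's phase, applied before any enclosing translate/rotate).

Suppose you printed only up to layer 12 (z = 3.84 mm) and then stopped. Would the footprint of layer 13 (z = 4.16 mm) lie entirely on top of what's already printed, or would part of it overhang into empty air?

Compare the two slices. At z = 3.84: the cone (r1=3→r2=1.5) has section circumradius 1.848 here — a regular 12-gon (area = (12/2)·1.848²·sin(360°/12) = 10.25 mm²); (whole slice rotated 80° about Z — lengths, areas and connectivity unchanged). At z = 4.16: the cone (r1=3→r2=1.5) has section circumradius 1.752 here — a regular 12-gon (area = (12/2)·1.752²·sin(360°/12) = 9.21 mm²); (whole slice rotated 80° about Z — lengths, areas and connectivity unchanged). Checking containment: the cross-section at z = 4.16 is a subset of the cross-section at z = 3.84.

entirely on top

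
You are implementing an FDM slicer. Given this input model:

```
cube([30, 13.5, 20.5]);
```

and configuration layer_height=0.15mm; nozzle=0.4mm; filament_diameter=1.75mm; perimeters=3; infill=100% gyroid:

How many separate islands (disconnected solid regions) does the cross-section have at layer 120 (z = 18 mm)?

At z = 18 mm: the 30×13.5 cube contributes its full rectangle. Overall, the cross-section is a single solid region. Island count = 1.

1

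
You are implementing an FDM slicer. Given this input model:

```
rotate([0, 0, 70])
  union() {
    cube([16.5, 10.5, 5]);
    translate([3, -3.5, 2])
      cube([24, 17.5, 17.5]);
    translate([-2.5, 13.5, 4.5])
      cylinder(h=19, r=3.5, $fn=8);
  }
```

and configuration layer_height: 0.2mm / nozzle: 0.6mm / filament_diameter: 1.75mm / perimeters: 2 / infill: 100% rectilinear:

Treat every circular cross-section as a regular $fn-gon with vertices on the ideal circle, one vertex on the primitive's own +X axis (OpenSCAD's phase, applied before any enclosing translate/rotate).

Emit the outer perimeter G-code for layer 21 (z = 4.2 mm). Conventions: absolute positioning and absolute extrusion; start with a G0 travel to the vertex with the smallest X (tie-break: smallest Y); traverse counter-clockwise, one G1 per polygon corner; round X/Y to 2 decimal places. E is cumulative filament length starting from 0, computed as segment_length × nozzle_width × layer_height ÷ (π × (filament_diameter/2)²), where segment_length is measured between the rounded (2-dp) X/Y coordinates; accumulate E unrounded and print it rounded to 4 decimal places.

At z = 4.2 mm: the cube (footprint 16.5×10.5) is included at this height; the 24×17.5 cube at (3, -3.5) contributes its full rectangle; the cylinder at (-2.5, 13.5) is absent (z outside [4.5, 23.5]); Combining (union): the regions partially overlap (shared area 141.75 mm²), so overlapping operands fuse into one piece — 1 connected region; (whole slice rotated 70° about Z — lengths, areas and connectivity unchanged). The outline is a single polygon with 8 vertices. Extrusion per mm of travel: 0.6 × 0.2 / (π × 0.875²) = 0.049890. Accumulating E over each segment gives final E = 4.4400.

G0 X-12.13 Y7.61 Z4.20
G1 X-8.84 Y6.41 E0.1747
G1 X-9.87 Y3.59 E0.3245
G1 X0.00 Y0.00 E0.8485
G1 X1.03 Y2.82 E0.9983
G1 X4.31 Y1.62 E1.1725
G1 X12.52 Y24.17 E2.3698
G1 X-3.92 Y30.16 E3.2427
G1 X-12.13 Y7.61 E4.4400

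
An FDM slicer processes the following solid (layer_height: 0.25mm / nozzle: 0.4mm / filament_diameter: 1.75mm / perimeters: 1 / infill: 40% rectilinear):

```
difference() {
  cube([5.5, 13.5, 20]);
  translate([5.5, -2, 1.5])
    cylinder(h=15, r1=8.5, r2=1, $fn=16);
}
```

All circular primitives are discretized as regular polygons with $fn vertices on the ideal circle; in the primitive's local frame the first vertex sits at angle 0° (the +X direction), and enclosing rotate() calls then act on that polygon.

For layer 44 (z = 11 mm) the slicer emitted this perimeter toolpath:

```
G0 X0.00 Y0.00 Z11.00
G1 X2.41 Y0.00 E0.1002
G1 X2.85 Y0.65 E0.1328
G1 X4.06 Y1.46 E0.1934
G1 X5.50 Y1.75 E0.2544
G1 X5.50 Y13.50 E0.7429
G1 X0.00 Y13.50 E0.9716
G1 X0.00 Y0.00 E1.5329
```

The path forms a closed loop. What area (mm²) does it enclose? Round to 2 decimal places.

Apply the shoelace formula to the sequence of (X, Y) vertices; enclosed area = 70.52 mm².

70.52 mm²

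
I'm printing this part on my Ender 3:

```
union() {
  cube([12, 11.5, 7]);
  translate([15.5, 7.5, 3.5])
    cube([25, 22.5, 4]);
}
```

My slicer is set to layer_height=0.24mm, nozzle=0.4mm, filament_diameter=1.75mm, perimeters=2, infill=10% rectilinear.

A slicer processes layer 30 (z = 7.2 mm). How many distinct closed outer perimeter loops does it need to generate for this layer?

1

At z = 7.2 mm: the cube is not intersected at this z (z outside [0, 7]); the 25×22.5 cube at (15.5, 7.5) contributes its full rectangle; Combining (union): only the 25×22.5 cube at (15.5, 7.5) is present, so the union is just that shape — 1 connected region. The result has 1 disconnected region.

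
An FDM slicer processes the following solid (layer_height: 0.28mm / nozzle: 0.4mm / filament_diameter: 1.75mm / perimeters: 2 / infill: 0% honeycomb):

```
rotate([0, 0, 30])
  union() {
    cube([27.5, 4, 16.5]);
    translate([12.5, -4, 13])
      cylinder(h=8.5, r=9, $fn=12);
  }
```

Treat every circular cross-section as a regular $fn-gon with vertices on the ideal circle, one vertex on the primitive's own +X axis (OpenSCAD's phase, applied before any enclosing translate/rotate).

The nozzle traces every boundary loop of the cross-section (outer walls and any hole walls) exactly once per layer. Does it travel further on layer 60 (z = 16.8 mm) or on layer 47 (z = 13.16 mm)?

layer 47 (z = 13.16 mm)

Layer 60 (z = 16.8): the cube is not intersected at this z (z outside [0, 16.5]); the cylinder at (12.5, -4): section is a regular 12-gon, circumradius r=9 (perimeter = 2·12·9.000·sin(180°/12) = 55.90 mm); Merging all regions: only the r=9 cylinder at (12.5, -4) is present, so the union is just that shape — boundary = 55.90 mm; (rotated 30° about Z; rotation is an isometry so areas/perimeters/island counts are preserved). So its perimeter = 55.90 mm. Layer 47 (z = 13.16): the cube is present — its section is the full 27.5×4 rectangle (perimeter 63.00 mm); the cylinder at (12.5, -4): section is a regular 12-gon, circumradius r=9 (perimeter = 2·12·9.000·sin(180°/12) = 55.90 mm); Merging all regions: the regions partially overlap (shared area 50.06 mm²), so the edge portions inside another operand are dropped and the merged outline is re-measured after clipping — boundary = 83.64 mm; (whole slice rotated 30° about Z — lengths, areas and connectivity unchanged). So its perimeter = 83.64 mm. Layer 47 is larger (83.64 vs 55.90 mm).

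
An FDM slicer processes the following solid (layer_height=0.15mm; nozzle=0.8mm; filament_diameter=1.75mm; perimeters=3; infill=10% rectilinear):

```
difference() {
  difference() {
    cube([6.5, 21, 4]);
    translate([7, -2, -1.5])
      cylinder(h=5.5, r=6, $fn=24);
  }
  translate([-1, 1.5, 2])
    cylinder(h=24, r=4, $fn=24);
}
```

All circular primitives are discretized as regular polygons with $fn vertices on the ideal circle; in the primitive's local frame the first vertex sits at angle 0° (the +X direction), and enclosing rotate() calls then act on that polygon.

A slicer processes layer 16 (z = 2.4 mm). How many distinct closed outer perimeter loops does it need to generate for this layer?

At z = 2.4 mm: the 6.5×21 cube contributes its full rectangle; the cylinder at (7, -2): section is a regular 24-gon, circumradius r=6; Taking the first minus the rest: starting from the 6.5×21 cube, the r=6 cylinder at (7, -2) partially overlaps it — only the 14.26 mm² overlap (of its 111.81 mm²) is removed, clipping the outline — 1 connected region; the cylinder at (-1, 1.5): section is a regular 24-gon, circumradius r=4; Subtracting the remaining from the first: starting from the result so far, the r=4 cylinder at (-1, 1.5) partially overlaps it — only the 10.72 mm² overlap (of its 49.69 mm²) is removed, clipping the outline — 1 connected region. The result has 1 disconnected region.

1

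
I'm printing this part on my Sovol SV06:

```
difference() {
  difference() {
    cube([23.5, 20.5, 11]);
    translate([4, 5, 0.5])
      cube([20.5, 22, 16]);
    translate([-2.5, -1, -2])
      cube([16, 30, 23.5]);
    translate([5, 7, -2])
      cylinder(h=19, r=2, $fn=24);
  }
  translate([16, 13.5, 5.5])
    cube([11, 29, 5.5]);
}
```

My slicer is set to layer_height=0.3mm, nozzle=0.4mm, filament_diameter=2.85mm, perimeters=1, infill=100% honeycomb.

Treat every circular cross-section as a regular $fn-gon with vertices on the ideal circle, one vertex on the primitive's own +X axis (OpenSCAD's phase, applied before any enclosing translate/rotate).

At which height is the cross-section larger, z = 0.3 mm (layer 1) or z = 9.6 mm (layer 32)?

layer 1 (z = 0.3 mm)

Layer 1 (z = 0.3): the cube is present — its section is the full 23.5×20.5 rectangle (area 481.75 mm²); the cube at (4, 5) does not reach this height (z outside [0.5, 16.5]); the cube at (-2.5, -1) is present — its section is the full 16×30 rectangle (area 480.00 mm²); the r=2 cylinder at (5, 7) contributes a regular 24-gon of circumradius 2 (area = (24/2)·2.000²·sin(360°/24) = 12.42 mm²); After the difference (first − rest): starting from the 23.5×20.5 cube (481.75 mm²), the 16×30 cube at (-2.5, -1) partially overlaps it — only the 276.75 mm² overlap (of its 480.00 mm²) is removed, clipping the outline; the r=2 cylinder at (5, 7) misses the remaining region (no effect) — area = 205.00 mm²; the cube at (16, 13.5) is absent (z outside [5.5, 11]); After the difference (first − rest): none of the subtracted shapes is present at this height, so the result so far is unchanged — area = 205.00 mm². So its area = 205.00 mm². Layer 32 (z = 9.6): the 23.5×20.5 cube contributes its full rectangle (area 481.75 mm²); the 20.5×22 cube at (4, 5) contributes its full rectangle (area 451.00 mm²); the cube at (-2.5, -1) is present — its section is the full 16×30 rectangle (area 480.00 mm²); the r=2 cylinder at (5, 7) gives a regular 24-gon of circumradius 2 (constant along its height) (area = (24/2)·2.000²·sin(360°/24) = 12.42 mm²); Taking the first minus the rest: starting from the 23.5×20.5 cube (481.75 mm²), the 20.5×22 cube at (4, 5) partially overlaps it — only the 302.25 mm² overlap (of its 451.00 mm²) is removed, clipping the outline; the 16×30 cube at (-2.5, -1) partially overlaps it — only the 129.50 mm² overlap (of its 480.00 mm²) is removed, clipping the outline; the r=2 cylinder at (5, 7) misses the remaining region (no effect) — area = 50.00 mm²; the 11×29 cube at (16, 13.5) contributes its full rectangle (area 319.00 mm²); Taking the first minus the rest: starting from the result so far (50.00 mm²), the 11×29 cube at (16, 13.5) misses the remaining region (no effect) — area = 50.00 mm². So its area = 50.00 mm². Layer 1 is larger (205.00 vs 50.00 mm²).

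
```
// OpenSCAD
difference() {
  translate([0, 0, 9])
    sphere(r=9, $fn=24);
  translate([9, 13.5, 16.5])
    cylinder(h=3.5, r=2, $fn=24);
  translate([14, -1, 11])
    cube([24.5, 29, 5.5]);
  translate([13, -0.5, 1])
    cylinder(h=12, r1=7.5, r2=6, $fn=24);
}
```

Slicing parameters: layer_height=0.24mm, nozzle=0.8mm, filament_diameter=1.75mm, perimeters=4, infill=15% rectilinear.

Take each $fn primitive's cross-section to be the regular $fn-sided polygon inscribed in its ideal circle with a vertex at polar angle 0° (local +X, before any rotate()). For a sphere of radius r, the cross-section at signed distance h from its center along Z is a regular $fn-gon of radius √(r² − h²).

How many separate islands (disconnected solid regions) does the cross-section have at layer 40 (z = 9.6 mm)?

At z = 9.6 mm: the sphere: section is a regular 24-gon, circumradius = √(r²−h²) = √(9²−0.6²) = 8.980; the cylinder at (9, 13.5) is absent (z outside [16.5, 20]); the cube at (14, -1) is not intersected at this z (z outside [11, 16.5]); the cone at (13, -0.5): at t=0.717 of its height the radius interpolates to r₁+(r₂−r₁)t = 6.425, giving a regular 24-gon of that circumradius; Taking the first minus the rest: starting from the r=9 sphere, the cone at (13, -0.5) partially overlaps it — only the 12.41 mm² overlap (of its 128.21 mm²) is removed, clipping the outline — 1 connected region. Overall, the cross-section is a single solid region. Island count = 1.

1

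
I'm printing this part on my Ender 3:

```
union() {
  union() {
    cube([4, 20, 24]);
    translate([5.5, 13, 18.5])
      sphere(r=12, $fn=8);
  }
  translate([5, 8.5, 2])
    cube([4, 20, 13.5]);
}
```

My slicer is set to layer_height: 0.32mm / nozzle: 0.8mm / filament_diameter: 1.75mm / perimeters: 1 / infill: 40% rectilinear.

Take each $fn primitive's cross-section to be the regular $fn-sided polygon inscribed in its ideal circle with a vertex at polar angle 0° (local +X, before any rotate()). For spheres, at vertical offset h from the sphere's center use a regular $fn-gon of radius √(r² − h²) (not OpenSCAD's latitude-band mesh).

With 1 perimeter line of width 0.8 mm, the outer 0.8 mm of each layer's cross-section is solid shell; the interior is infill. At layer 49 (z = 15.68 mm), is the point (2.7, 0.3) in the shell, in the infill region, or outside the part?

shell

At z = 15.68 mm: the cube (footprint 4×20) is included at this height; the sphere at (5.5, 13): section is a regular 8-gon, circumradius = √(r²−h²) = √(12²−2.82²) = 11.664; Merging all regions: the regions partially overlap (shared area 68.86 mm²), so overlapping operands fuse into one piece — 1 connected region; the cube at (5, 8.5) is not intersected at this z (z outside [2, 15.5]); Taking the union: only that combined region is present, so the union is just that shape — 1 connected region. Overall, the cross-section is a single solid region. The nearest boundary edge runs (4.00, 0.00)→(0.00, 0.00); distance from the point to it = 0.30 mm. The point is inside the cross-section, 0.30 mm from the nearest boundary — within the 0.8 mm shell band (1 × 0.8).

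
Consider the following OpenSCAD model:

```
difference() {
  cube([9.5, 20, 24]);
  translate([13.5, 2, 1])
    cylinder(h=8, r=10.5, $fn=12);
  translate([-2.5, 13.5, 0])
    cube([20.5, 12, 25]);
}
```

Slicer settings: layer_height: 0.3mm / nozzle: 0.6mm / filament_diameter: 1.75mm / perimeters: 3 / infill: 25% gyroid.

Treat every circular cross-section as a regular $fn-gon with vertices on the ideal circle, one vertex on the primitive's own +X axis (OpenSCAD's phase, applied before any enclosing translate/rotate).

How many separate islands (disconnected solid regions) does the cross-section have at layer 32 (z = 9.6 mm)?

At z = 9.6 mm: the cube (footprint 9.5×20) is included at this height; the cylinder at (13.5, 2) is not intersected at this z (z outside [1, 9]); the cube at (-2.5, 13.5) (footprint 20.5×12) is included at this height; After the difference (first − rest): starting from the 9.5×20 cube, the 20.5×12 cube at (-2.5, 13.5) partially overlaps it — only the 61.75 mm² overlap (of its 246.00 mm²) is removed, clipping the outline — 1 connected region. Overall, the cross-section is a single solid region. Island count = 1.

1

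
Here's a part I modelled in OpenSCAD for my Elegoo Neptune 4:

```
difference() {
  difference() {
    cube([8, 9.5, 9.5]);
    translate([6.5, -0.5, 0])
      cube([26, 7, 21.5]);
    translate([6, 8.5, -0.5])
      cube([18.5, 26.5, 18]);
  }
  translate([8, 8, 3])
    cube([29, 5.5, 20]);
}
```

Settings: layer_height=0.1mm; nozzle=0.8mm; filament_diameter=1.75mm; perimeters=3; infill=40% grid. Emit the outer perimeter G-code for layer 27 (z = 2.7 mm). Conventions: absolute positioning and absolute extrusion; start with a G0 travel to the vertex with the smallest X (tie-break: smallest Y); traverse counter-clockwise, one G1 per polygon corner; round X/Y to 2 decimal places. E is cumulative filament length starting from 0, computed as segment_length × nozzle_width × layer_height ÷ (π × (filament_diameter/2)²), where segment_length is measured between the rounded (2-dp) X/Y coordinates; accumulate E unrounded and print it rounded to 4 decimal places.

G0 X0.00 Y0.00 Z2.70
G1 X6.50 Y0.00 E0.2162
G1 X6.50 Y6.50 E0.4324
G1 X8.00 Y6.50 E0.4823
G1 X8.00 Y8.50 E0.5488
G1 X6.00 Y8.50 E0.6153
G1 X6.00 Y9.50 E0.6486
G1 X0.00 Y9.50 E0.8481
G1 X0.00 Y0.00 E1.1641

At z = 2.7 mm: the 8×9.5 cube contributes its full rectangle; the cube at (6.5, -0.5) is present — its section is the full 26×7 rectangle; the cube at (6, 8.5) is present — its section is the full 18.5×26.5 rectangle; Subtracting the remaining from the first: starting from the 8×9.5 cube, the 26×7 cube at (6.5, -0.5) partially overlaps it — only the 9.75 mm² overlap (of its 182.00 mm²) is removed, clipping the outline; the 18.5×26.5 cube at (6, 8.5) partially overlaps it — only the 2.00 mm² overlap (of its 490.25 mm²) is removed, clipping the outline — 1 connected region; the cube at (8, 8) is absent (z outside [3, 23]); Taking the first minus the rest: none of the subtracted shapes is present at this height, so the result so far is unchanged — 1 connected region. The outline is a single polygon with 8 vertices. Extrusion per mm of travel: 0.8 × 0.1 / (π × 0.875²) = 0.033260. Accumulating E over each segment gives final E = 1.1641.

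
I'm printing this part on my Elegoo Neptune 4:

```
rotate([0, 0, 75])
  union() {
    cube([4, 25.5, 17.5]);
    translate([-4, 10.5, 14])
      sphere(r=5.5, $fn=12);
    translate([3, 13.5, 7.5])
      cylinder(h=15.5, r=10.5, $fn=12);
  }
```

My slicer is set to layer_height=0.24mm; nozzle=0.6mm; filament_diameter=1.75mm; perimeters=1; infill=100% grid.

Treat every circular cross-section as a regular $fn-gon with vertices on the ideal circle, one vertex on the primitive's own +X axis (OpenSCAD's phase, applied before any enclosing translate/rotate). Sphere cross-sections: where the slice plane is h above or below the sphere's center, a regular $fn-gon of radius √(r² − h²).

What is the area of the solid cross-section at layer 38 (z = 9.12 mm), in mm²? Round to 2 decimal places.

At z = 9.12 mm: the 4×25.5 cube contributes its full rectangle (area 102.00 mm²); the sphere at (-4, 10.5): section is a regular 12-gon, circumradius = √(r²−h²) = √(5.5²−4.88²) = 2.537 (area = (12/2)·2.537²·sin(360°/12) = 19.31 mm²); the r=10.5 cylinder at (3, 13.5) contributes a regular 12-gon of circumradius 10.5 (area = (12/2)·10.500²·sin(360°/12) = 330.75 mm²); Merging all regions: the regions partially overlap — summed areas 452.06 mm² minus the doubly-counted overlap 100.63 mm² gives 351.43 mm² — area = 351.43 mm²; (rotated 75° about Z; rotation is an isometry so areas/perimeters/island counts are preserved). Overall, the cross-section is a single solid region. Net area = 351.43 mm².

351.43 mm²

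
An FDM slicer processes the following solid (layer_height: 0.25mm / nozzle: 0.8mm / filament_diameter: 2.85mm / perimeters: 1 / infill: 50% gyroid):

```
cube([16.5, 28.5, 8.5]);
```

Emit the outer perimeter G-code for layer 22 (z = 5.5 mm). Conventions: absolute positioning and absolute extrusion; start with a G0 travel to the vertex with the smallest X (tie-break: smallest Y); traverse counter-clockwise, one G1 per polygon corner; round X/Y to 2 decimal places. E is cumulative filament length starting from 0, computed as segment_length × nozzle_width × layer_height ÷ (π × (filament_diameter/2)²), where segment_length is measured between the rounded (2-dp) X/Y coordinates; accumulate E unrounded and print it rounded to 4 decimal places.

G0 X0.00 Y0.00 Z5.50
G1 X16.50 Y0.00 E0.5173
G1 X16.50 Y28.50 E1.4108
G1 X0.00 Y28.50 E1.9281
G1 X0.00 Y0.00 E2.8216

At z = 5.5 mm: the 16.5×28.5 cube contributes its full rectangle. The outline is a single polygon with 4 vertices. Extrusion per mm of travel: 0.8 × 0.25 / (π × 1.425²) = 0.031351. Accumulating E over each segment gives final E = 2.8216.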